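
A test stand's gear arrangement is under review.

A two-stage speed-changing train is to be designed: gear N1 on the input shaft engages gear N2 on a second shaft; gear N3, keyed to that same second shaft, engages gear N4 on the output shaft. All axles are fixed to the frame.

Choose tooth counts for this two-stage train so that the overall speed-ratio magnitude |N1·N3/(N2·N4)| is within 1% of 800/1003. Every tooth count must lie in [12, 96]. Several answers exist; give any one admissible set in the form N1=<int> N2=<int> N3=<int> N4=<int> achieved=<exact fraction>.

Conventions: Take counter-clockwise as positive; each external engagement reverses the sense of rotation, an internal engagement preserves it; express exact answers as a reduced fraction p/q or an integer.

2-stage fixed-axis compound train for ratio 800/1003
target = 800/1003 in lowest terms: an exact hit needs N1·N3 = k·800 and N2·N4 = k·1003 for one integer k, every count in [12, 96]; additionally prefer no 1:1 stage (N1 ≠ N2, N3 ≠ N4)
k = 1: N1·N3 = 800 = 16·50, N2·N4 = 1003 = 17·59
achieved = 16·50/(17·59) = 800/1003; |achieved − target| = 0 ≤ 8/1003 ✓

N1=16 N2=17 N3=50 N4=59 achieved=800/1003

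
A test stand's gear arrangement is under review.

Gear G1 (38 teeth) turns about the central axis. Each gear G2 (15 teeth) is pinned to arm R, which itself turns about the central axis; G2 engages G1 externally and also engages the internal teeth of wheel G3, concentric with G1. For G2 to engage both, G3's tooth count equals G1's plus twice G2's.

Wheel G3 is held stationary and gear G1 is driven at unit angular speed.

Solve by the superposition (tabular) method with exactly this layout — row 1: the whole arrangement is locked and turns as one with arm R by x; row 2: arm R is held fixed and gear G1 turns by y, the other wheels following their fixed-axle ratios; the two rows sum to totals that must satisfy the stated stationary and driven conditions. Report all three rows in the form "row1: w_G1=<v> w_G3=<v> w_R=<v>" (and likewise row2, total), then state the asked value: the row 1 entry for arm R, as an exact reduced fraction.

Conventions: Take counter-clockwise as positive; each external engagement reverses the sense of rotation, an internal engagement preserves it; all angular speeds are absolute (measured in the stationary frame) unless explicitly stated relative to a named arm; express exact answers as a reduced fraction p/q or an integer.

recognized (axles ride arm R): planetary set, 38/15/68 teeth
superposition row 1 [locked train]: every member turns x
superposition row 2 [arm held]: sun y, ring −(38/68)·y, arm 0
boundary: total ω_ring = x − (38/68)·y = 0 and total ω_sun = x + y = 1  ⇒  y = 34/53, x = 19/53
row 2 ring = −(38/68)·34/53 = -19/53
totals (row 1 + row 2): sun 19/53 + 34/53 = 1, ring 19/53 + (-19/53) = 0, arm 19/53 + 0 = 19/53
asked cell (row1, arm) = 19/53

row1: w_G1=19/53 w_G3=19/53 w_R=19/53
row2: w_G1=34/53 w_G3=-19/53 w_R=0
total: w_G1=1 w_G3=0 w_R=19/53
asked value: 19/53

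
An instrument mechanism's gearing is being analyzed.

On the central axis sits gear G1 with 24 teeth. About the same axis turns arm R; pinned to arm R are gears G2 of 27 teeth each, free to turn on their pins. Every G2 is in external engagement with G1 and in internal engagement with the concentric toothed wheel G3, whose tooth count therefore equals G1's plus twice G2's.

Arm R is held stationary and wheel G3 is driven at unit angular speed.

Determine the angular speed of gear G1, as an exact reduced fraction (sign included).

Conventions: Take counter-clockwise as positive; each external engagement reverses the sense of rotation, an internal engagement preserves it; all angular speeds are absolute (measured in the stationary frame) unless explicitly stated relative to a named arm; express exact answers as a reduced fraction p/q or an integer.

class = planetary set [G3 = 24+2·27 = 78; Willis about the carrier]
ring teeth: 24 + 2·27 = 78
24(ω_sun−ω_arm) = −78(ω_ring−ω_arm),  ω_arm = 0, ω_ring = 1
ω_sun = 0 − (78/24)(1−0) = -13/4
exact speed ratio = -13/4

-13/4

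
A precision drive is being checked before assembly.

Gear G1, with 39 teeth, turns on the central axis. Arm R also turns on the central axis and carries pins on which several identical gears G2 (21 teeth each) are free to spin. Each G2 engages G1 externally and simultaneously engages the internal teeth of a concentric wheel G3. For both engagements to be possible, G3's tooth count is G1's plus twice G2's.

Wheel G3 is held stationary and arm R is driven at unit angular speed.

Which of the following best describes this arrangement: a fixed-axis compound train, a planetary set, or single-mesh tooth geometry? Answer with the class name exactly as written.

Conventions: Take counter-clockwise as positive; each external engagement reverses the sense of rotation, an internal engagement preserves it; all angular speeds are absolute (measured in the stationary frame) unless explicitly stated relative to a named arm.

planetary set

topology: planetary set — G1 39T / G2 21T / G3 81T, arm = carrier (Willis)
classification: planetary set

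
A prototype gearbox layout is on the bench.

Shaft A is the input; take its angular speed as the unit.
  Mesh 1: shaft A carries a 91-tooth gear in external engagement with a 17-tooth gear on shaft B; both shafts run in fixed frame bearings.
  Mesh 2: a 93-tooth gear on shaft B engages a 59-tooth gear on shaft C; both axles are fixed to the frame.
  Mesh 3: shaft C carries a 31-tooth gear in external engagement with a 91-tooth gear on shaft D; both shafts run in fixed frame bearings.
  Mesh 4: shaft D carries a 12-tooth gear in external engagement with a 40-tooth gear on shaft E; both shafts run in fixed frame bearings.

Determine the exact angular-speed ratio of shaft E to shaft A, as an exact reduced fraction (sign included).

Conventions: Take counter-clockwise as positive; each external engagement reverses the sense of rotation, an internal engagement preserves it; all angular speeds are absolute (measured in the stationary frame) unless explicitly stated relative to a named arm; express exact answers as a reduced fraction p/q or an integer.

class = fixed-axis compound train [4 meshes; 4 ratios multiply, 4 sense flips]
mesh 1 [91T→17T]: running ratio 91/17, sense −
mesh 2 [93T→59T]: running ratio 8463/1003, sense +
mesh 3 [31T→91T]: running ratio 2883/1003, sense −
mesh 4 [12T→40T]: running ratio 8649/10030, sense +
ω_out/ω_in = 8649/10030

8649/10030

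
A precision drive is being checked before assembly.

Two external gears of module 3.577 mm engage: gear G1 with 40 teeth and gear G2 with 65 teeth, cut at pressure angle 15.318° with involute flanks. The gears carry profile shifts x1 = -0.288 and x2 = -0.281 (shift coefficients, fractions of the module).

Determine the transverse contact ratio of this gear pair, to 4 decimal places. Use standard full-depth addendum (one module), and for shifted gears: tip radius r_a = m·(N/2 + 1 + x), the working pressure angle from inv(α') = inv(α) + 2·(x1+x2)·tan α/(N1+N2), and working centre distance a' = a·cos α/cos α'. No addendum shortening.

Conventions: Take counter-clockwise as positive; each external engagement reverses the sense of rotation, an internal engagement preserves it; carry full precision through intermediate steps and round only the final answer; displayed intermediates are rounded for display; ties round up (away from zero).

single-mesh involute tooth geometry (40T engaging 65T at module 3.577)
base radii: r_b1 = 68.998504, r_b2 = 112.122569
tip radii: r_a1 = 74.086824, r_a2 = 118.824363
inv(α') = inv(15.318°) + 2·(-0.288-0.281)·tan α/(40+65) = 0.00358858  ⇒  α' = 12.56963°
a' = a·cos α / cos α' = 187.7925·cos 15.318°/cos 12.56963° = 185.568738
action lengths: √(r_a1²−r_b1²) = 26.982660, √(r_a2²−r_b2²) = 39.341566
base pitch p_b = π·m·cos α = 10.838260
CR = (26.982660 + 39.341566 − 185.568738·sin 12.56963°)/10.838260 = 2.393341
contact ratio ≈ 2.3933

2.3933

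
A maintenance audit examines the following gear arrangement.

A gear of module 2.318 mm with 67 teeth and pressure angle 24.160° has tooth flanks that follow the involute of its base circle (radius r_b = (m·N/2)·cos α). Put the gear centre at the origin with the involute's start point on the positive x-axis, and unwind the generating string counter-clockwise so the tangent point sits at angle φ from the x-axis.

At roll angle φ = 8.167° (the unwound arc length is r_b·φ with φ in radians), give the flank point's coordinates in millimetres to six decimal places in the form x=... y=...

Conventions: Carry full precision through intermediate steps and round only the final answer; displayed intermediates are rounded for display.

topology: single-mesh involute geometry — m = 2.318, N = 67
pitch radius r_p = m·N/2 = 2.318·67/2 = 77.653000
base radius r_b = r_p·cos α = 77.653000·cos 24.160° = 70.851069
roll angle φ = 8.167° = 0.14254104 rad
x = r_b·(cos φ + φ·sin φ) = 71.567191
y = r_b·(sin φ − φ·cos φ) = 0.068259

x=71.567191 y=0.068259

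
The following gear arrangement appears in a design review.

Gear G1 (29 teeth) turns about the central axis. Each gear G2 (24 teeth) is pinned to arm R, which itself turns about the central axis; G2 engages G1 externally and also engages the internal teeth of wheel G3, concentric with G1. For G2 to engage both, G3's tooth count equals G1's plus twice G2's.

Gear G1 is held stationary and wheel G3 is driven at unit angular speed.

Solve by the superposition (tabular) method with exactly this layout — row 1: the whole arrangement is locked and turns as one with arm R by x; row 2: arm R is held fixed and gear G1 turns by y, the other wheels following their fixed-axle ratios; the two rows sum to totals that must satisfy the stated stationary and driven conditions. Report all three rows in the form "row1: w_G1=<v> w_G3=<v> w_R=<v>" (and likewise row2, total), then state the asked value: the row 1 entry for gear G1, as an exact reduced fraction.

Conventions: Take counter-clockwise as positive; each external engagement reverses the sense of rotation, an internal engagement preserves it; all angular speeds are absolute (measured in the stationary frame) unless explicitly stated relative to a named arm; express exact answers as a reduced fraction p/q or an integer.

row1: w_G1=77/106 w_G3=77/106 w_R=77/106
row2: w_G1=-77/106 w_G3=29/106 w_R=0
total: w_G1=0 w_G3=1 w_R=77/106
asked value: 77/106

planetary set (29T centre, 24T on arm, 77T internal) — Willis relation
row 1 — lock + rotate with arm: ω_sun = ω_ring = ω_arm = x
row 2 (arm held, sun turns y): ω_ring = −(29/77)·y, ω_arm = 0
boundary: total ω_sun = x + y = 0 and total ω_ring = x − (29/77)·y = 1  ⇒  y = -77/106, x = 77/106
row 2 ring = −(29/77)·(-77/106) = 29/106
totals (row 1 + row 2): sun 77/106 + (-77/106) = 0, ring 77/106 + 29/106 = 1, arm 77/106 + 0 = 77/106
asked cell (row1, sun) = 77/106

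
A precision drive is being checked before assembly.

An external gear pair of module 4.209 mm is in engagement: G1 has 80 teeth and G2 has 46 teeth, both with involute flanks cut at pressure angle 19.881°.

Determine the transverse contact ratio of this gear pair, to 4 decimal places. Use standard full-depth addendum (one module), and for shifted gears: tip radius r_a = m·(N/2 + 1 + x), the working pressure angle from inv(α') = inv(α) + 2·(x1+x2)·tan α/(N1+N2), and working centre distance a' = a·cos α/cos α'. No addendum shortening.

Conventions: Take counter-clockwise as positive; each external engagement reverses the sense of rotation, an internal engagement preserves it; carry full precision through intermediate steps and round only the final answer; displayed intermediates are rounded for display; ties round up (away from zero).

1.7896

recognized (one external pair, fixed centres): single-mesh tooth geometry, m = 4.209, N1 = 80, N2 = 46
base radii: r_b1 = 158.325904, r_b2 = 91.037395
tip radii: r_a1 = 172.569000, r_a2 = 101.016000
no profile shift: α' = α, a' = a
action lengths: √(r_a1²−r_b1²) = 68.651059, √(r_a2²−r_b2²) = 43.776992
base pitch p_b = π·m·cos α = 12.434887
CR = (68.651059 + 43.776992 − 265.167000·sin 19.88100°)/12.434887 = 1.789587
contact ratio ≈ 1.7896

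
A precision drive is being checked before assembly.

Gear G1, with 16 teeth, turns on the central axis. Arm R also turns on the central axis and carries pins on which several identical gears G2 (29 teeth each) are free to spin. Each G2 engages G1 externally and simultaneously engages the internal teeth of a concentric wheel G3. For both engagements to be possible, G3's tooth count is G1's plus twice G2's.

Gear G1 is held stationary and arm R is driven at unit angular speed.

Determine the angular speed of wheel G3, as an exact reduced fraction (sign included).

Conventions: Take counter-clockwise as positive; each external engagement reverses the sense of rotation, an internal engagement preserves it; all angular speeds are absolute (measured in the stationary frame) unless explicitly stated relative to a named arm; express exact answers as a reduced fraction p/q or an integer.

topology: planetary set — G1 16T / G2 29T / G3 74T, arm = carrier (Willis)
ring teeth: 16 + 2·29 = 74
16(ω_sun−ω_arm) = −74(ω_ring−ω_arm),  ω_sun = 0, ω_arm = 1
ω_ring = 1 − (16/74)(0−1) = 45/37
exact speed ratio = 45/37

45/37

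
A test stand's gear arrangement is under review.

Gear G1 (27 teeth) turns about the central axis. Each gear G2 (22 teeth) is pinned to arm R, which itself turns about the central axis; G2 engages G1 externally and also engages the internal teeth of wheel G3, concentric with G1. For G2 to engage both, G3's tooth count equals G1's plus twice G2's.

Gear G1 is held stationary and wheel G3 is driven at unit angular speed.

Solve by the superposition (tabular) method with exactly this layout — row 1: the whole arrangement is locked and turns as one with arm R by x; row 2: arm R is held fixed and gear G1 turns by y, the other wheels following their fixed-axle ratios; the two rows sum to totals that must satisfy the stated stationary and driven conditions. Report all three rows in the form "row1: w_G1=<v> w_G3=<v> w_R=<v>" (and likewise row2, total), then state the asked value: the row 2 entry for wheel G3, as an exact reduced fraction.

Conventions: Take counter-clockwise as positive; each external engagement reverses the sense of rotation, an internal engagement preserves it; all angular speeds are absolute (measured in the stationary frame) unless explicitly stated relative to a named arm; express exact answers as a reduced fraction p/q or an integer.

row1: w_G1=71/98 w_G3=71/98 w_R=71/98
row2: w_G1=-71/98 w_G3=27/98 w_R=0
total: w_G1=0 w_G3=1 w_R=71/98
asked value: 27/98

topology: planetary set — G1 27T / G2 22T / G3 71T, arm = carrier (Willis)
superposition row 1 [locked train]: every member turns x
row 2 (arm held, sun turns y): ω_ring = −(27/71)·y, ω_arm = 0
boundary: total ω_sun = x + y = 0 and total ω_ring = x − (27/71)·y = 1  ⇒  y = -71/98, x = 71/98
row 2 ring = −(27/71)·(-71/98) = 27/98
totals (row 1 + row 2): sun 71/98 + (-71/98) = 0, ring 71/98 + 27/98 = 1, arm 71/98 + 0 = 71/98
asked cell (row2, ring) = 27/98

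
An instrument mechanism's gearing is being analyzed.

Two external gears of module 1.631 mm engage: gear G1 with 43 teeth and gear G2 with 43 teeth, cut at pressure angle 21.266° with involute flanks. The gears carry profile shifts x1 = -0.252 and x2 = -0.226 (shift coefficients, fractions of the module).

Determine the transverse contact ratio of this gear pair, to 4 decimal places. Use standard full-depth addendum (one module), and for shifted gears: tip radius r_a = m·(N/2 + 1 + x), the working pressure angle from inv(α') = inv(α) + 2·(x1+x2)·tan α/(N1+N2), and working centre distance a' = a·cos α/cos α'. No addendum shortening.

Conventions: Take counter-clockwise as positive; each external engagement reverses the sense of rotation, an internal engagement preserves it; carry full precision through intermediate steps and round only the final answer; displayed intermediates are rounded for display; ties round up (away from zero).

1.7885

class = single-mesh tooth geometry [involute pair 43T × 43T, m = 1.631]
base radii: r_b1 = 32.678704, r_b2 = 32.678704
tip radii: r_a1 = 36.286488, r_a2 = 36.328894
inv(α') = inv(21.266°) + 2·(-0.252-0.226)·tan α/(43+43) = 0.01371207  ⇒  α' = 19.46920°
a' = a·cos α / cos α' = 70.1330·cos 21.266°/cos 19.46920° = 69.321134
action lengths: √(r_a1²−r_b1²) = 15.773761, √(r_a2²−r_b2²) = 15.871070
base pitch p_b = π·m·cos α = 4.775031
CR = (15.773761 + 15.871070 − 69.321134·sin 19.46920°)/4.775031 = 1.788489
contact ratio ≈ 1.7885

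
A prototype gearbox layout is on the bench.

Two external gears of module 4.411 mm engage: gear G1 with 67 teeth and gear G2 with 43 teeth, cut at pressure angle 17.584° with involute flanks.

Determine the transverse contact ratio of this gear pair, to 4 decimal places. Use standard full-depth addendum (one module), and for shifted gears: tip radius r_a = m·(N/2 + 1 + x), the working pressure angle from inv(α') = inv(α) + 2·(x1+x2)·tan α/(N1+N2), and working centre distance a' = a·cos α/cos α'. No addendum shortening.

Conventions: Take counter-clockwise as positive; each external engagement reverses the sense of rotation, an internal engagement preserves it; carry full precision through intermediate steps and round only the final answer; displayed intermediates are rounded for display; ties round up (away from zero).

recognized (one external pair, fixed centres): single-mesh tooth geometry, m = 4.411, N1 = 67, N2 = 43
base radii: r_b1 = 140.864027, r_b2 = 90.405271
tip radii: r_a1 = 152.179500, r_a2 = 99.247500
no profile shift: α' = α, a' = a
action lengths: √(r_a1²−r_b1²) = 57.584079, √(r_a2²−r_b2²) = 40.950619
base pitch p_b = π·m·cos α = 13.210071
CR = (57.584079 + 40.950619 − 242.605000·sin 17.58400°)/13.210071 = 1.910878
contact ratio ≈ 1.9109

1.9109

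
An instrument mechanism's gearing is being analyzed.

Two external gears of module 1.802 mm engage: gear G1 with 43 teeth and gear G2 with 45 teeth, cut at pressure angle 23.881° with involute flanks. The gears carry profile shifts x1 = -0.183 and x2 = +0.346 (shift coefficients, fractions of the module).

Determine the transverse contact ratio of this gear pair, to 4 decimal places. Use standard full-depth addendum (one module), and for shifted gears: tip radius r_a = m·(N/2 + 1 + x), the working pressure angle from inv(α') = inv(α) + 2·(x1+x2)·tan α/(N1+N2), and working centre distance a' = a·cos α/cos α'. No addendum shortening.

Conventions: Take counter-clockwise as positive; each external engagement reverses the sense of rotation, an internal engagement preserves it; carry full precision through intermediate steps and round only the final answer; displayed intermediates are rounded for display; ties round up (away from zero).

1.5352

recognized (one external pair, fixed centres): single-mesh tooth geometry, m = 1.802, N1 = 43, N2 = 45
base radii: r_b1 = 35.426144, r_b2 = 37.073872
tip radii: r_a1 = 40.215234, r_a2 = 42.970492
inv(α') = inv(23.881°) + 2·(-0.183+0.346)·tan α/(43+45) = 0.02758041  ⇒  α' = 24.34994°
a' = a·cos α / cos α' = 79.2880·cos 23.881°/cos 24.34994° = 79.579028
action lengths: √(r_a1²−r_b1²) = 19.032954, √(r_a2²−r_b2²) = 21.725359
base pitch p_b = π·m·cos α = 5.176489
CR = (19.032954 + 21.725359 − 79.579028·sin 24.34994°)/5.176489 = 1.535248
contact ratio ≈ 1.5352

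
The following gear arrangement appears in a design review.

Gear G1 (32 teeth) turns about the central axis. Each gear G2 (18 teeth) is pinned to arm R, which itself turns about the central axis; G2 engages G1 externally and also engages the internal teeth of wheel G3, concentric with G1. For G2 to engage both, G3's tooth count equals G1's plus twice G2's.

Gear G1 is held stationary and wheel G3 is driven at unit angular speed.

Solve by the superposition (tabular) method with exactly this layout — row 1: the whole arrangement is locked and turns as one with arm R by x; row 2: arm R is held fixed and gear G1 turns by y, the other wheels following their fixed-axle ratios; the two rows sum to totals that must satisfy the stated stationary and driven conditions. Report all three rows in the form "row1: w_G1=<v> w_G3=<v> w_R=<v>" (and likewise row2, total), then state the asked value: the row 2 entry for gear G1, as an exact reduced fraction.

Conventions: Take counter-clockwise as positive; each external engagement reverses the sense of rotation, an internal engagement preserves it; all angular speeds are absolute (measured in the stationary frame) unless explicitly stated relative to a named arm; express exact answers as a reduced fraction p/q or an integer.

topology: planetary set — G1 32T / G2 18T / G3 68T, arm = carrier (Willis)
row 1 — lock + rotate with arm: ω_sun = ω_ring = ω_arm = x
superposition row 2 [arm held]: sun y, ring −(32/68)·y, arm 0
boundary: total ω_sun = x + y = 0 and total ω_ring = x − (32/68)·y = 1  ⇒  y = -17/25, x = 17/25
row 2 ring = −(32/68)·(-17/25) = 8/25
totals (row 1 + row 2): sun 17/25 + (-17/25) = 0, ring 17/25 + 8/25 = 1, arm 17/25 + 0 = 17/25
asked cell (row2, sun) = -17/25

row1: w_G1=17/25 w_G3=17/25 w_R=17/25
row2: w_G1=-17/25 w_G3=8/25 w_R=0
total: w_G1=0 w_G3=1 w_R=17/25
asked value: -17/25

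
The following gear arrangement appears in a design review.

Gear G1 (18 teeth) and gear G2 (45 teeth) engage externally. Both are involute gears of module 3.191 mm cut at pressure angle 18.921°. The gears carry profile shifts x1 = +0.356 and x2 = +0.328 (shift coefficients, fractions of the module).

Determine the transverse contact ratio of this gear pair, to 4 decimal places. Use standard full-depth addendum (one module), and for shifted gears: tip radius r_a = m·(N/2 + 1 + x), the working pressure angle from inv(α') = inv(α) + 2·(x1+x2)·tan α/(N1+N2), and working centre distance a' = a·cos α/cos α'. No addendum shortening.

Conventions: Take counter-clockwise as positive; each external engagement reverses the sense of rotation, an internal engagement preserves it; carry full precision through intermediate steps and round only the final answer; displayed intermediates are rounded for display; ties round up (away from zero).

1.5417

recognized (one external pair, fixed centres): single-mesh tooth geometry, m = 3.191, N1 = 18, N2 = 45
base radii: r_b1 = 27.167214, r_b2 = 67.918035
tip radii: r_a1 = 33.045996, r_a2 = 76.035148
inv(α') = inv(18.921°) + 2·(+0.356+0.328)·tan α/(18+45) = 0.01999567  ⇒  α' = 21.97958°
a' = a·cos α / cos α' = 100.5165·cos 18.921°/cos 21.97958° = 102.537985
action lengths: √(r_a1²−r_b1²) = 18.814365, √(r_a2²−r_b2²) = 34.183099
base pitch p_b = π·m·cos α = 9.483147
CR = (18.814365 + 34.183099 − 102.537985·sin 21.97958°)/9.483147 = 1.541677
contact ratio ≈ 1.5417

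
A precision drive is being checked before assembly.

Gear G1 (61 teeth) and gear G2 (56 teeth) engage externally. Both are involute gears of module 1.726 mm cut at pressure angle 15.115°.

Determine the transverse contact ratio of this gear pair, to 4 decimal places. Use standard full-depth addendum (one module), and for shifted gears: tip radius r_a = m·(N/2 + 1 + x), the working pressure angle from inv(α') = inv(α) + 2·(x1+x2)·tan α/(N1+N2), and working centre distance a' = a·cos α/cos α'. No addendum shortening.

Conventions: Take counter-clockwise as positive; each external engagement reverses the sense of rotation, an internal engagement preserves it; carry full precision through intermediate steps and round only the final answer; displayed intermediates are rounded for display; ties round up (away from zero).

recognized (one external pair, fixed centres): single-mesh tooth geometry, m = 1.726, N1 = 61, N2 = 56
base radii: r_b1 = 50.821784, r_b2 = 46.656064
tip radii: r_a1 = 54.369000, r_a2 = 50.054000
no profile shift: α' = α, a' = a
action lengths: √(r_a1²−r_b1²) = 19.316689, √(r_a2²−r_b2²) = 18.127731
base pitch p_b = π·m·cos α = 5.234798
CR = (19.316689 + 18.127731 − 100.971000·sin 15.11500°)/5.234798 = 2.123386
contact ratio ≈ 2.1234

2.1234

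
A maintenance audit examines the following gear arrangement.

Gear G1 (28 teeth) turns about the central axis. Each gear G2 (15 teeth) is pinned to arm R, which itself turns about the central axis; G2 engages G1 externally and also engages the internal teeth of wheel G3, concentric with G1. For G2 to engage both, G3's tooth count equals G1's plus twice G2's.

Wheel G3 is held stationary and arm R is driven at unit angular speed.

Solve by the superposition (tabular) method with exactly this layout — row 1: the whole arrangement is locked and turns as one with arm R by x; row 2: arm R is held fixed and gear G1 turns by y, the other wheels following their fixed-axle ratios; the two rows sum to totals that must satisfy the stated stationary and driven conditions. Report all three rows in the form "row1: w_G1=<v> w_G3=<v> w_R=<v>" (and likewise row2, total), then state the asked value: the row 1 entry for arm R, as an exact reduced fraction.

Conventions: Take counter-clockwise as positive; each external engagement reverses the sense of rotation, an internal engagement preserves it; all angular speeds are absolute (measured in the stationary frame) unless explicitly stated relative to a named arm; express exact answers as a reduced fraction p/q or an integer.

topology: planetary set — G1 28T / G2 15T / G3 58T, arm = carrier (Willis)
row 1 — lock + rotate with arm: ω_sun = ω_ring = ω_arm = x
superposition row 2 [arm held]: sun y, ring −(28/58)·y, arm 0
boundary: total ω_ring = x − (28/58)·y = 0 and total ω_arm = x = 1  ⇒  y = 29/14, x = 1
row 2 ring = −(28/58)·29/14 = -1
totals (row 1 + row 2): sun 1 + 29/14 = 43/14, ring 1 + (-1) = 0, arm 1 + 0 = 1
asked cell (row1, arm) = 1

row1: w_G1=1 w_G3=1 w_R=1
row2: w_G1=29/14 w_G3=-1 w_R=0
total: w_G1=43/14 w_G3=0 w_R=1
asked value: 1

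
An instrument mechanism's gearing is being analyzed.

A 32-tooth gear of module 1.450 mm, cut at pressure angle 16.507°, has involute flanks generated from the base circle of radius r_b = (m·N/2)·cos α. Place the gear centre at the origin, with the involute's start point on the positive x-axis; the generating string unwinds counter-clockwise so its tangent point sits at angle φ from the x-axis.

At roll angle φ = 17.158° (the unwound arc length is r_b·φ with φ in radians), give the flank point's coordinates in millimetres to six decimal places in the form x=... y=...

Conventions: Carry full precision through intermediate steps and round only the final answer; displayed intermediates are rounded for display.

recognized (one wheel, involute flank): single-mesh tooth geometry, m = 1.450, N = 32
pitch radius r_p = m·N/2 = 1.450·32/2 = 23.200000
base radius r_b = r_p·cos α = 23.200000·cos 16.507° = 22.243813
roll angle φ = 17.158° = 0.29946359 rad
x = r_b·(cos φ + φ·sin φ) = 23.218958
y = r_b·(sin φ − φ·cos φ) = 0.197342

x=23.218958 y=0.197342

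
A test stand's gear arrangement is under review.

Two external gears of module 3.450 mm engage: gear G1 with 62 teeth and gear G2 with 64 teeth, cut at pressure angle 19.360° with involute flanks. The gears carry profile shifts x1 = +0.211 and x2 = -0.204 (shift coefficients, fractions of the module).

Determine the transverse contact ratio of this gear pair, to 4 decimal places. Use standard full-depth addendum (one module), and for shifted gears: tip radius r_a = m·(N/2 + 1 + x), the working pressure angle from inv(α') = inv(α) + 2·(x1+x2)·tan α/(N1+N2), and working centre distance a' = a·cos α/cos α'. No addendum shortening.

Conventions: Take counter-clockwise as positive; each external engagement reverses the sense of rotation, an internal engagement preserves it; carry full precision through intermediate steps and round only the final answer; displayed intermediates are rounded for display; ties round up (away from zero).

recognized (one external pair, fixed centres): single-mesh tooth geometry, m = 3.450, N1 = 62, N2 = 64
base radii: r_b1 = 100.902440, r_b2 = 104.157357
tip radii: r_a1 = 111.127950, r_a2 = 113.146200
inv(α') = inv(19.360°) + 2·(+0.211-0.204)·tan α/(62+64) = 0.01351437  ⇒  α' = 19.37810°
a' = a·cos α / cos α' = 217.3500·cos 19.360°/cos 19.37810° = 217.374139
action lengths: √(r_a1²−r_b1²) = 46.563064, √(r_a2²−r_b2²) = 44.196239
base pitch p_b = π·m·cos α = 10.225625
CR = (46.563064 + 44.196239 − 217.374139·sin 19.37810°)/10.225625 = 1.822328
contact ratio ≈ 1.8223

1.8223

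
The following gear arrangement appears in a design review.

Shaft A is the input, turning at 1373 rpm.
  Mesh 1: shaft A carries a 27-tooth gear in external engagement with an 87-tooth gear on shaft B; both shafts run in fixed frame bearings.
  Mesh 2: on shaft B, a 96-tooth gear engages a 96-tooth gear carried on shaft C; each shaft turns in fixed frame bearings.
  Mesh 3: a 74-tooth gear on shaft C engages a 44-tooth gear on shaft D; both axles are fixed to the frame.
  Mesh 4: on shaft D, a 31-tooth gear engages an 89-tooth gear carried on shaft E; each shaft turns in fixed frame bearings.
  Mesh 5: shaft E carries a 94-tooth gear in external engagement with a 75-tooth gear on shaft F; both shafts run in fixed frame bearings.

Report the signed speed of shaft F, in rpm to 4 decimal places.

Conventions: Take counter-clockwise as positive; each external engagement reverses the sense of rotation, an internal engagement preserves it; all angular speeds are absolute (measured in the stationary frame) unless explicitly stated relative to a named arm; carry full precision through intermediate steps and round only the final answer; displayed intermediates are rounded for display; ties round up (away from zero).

-312.8473 rpm

topology: fixed-axis compound train — 5 meshes, A→F
mesh 1 [27T→87T]: ω = 1373.0000×27/87 = 426.1034 rpm, sense flips to −
mesh 2 [96T→96T]: ω = 426.1034×96/96 = 426.1034 rpm, sense flips to +
mesh 3 [74T→44T]: ω = 426.1034×74/44 = 716.6285 rpm, sense flips to −
mesh 4 [31T→89T]: ω = 716.6285×31/89 = 249.6122 rpm, sense flips to +
mesh 5 [94T→75T]: ω = 249.6122×94/75 = 312.8473 rpm, sense flips to −
signed output speed = -312.8473 rpm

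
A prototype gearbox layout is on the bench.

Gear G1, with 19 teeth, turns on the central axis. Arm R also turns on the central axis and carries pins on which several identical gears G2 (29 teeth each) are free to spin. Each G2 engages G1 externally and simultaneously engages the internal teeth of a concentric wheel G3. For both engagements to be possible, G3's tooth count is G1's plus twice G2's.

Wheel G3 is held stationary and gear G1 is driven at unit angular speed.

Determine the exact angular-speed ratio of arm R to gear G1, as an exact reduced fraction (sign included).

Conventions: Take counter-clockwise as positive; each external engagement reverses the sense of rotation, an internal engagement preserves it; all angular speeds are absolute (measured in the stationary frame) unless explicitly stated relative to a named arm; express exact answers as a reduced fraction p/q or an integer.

planetary set (19T centre, 29T on arm, 77T internal) — Willis relation
ring teeth: 19 + 2·29 = 77
19(ω_sun−ω_arm) = −77(ω_ring−ω_arm),  ω_ring = 0, ω_sun = 1
19(1−ω_arm) = −77(0−ω_arm)  ⇒  96·ω_arm = 19  ⇒  ω_arm = 19/96
ω_out/ω_in = 19/96

19/96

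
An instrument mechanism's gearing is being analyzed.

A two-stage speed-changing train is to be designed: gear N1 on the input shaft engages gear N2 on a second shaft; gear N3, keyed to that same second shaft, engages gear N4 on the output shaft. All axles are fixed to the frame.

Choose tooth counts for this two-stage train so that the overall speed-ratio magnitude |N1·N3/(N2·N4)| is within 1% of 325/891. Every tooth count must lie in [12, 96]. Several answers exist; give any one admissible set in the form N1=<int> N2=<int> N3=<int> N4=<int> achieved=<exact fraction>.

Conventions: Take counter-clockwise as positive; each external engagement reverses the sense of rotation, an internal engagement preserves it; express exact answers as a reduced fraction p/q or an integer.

N1=13 N2=27 N3=25 N4=33 achieved=325/891

2-stage fixed-axis compound train for ratio 325/891
target = 325/891 in lowest terms: an exact hit needs N1·N3 = k·325 and N2·N4 = k·891 for one integer k, every count in [12, 96]; additionally prefer no 1:1 stage (N1 ≠ N2, N3 ≠ N4)
k = 1: N1·N3 = 325 = 13·25, N2·N4 = 891 = 27·33
achieved = 13·25/(27·33) = 325/891; |achieved − target| = 0 ≤ 13/3564 ✓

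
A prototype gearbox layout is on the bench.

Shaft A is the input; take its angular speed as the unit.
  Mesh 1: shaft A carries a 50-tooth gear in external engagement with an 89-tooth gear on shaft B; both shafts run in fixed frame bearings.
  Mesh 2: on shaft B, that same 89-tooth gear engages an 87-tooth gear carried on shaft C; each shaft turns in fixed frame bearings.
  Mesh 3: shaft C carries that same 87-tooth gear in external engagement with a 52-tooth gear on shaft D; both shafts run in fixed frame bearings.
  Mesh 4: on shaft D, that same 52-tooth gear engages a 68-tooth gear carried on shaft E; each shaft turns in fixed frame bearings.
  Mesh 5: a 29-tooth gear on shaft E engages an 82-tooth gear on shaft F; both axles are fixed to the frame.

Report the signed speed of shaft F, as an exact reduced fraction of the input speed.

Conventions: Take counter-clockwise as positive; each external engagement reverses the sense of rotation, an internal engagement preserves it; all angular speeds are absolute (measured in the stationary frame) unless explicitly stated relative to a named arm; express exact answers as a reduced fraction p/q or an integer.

5-mesh fixed-axis compound train (all bearings frame-fixed)
mesh 1 [50T→89T]: |ω|/ω_in = 1×50/89 = 50/89, sense flips to −
mesh 2 [89T→87T]: |ω|/ω_in = (50/89)×89/87 = 50/87, sense flips to +
mesh 3 [87T→52T]: |ω|/ω_in = (50/87)×87/52 = 25/26, sense flips to −
mesh 4 [52T→68T]: |ω|/ω_in = (25/26)×52/68 = 25/34, sense flips to +
mesh 5 [29T→82T]: |ω|/ω_in = (25/34)×29/82 = 725/2788, sense flips to −
signed output speed (× input speed) = -725/2788

-725/2788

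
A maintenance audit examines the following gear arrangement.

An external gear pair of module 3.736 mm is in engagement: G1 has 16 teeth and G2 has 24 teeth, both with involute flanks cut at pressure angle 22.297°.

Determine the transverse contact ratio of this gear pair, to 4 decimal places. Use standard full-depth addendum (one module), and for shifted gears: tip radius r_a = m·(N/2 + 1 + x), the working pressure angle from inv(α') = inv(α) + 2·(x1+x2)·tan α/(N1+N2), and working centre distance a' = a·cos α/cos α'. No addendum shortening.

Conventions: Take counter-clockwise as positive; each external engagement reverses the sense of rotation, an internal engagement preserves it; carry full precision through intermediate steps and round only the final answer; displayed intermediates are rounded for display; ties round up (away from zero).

recognized (one external pair, fixed centres): single-mesh tooth geometry, m = 3.736, N1 = 16, N2 = 24
base radii: r_b1 = 27.653262, r_b2 = 41.479893
tip radii: r_a1 = 33.624000, r_a2 = 48.568000
no profile shift: α' = α, a' = a
action lengths: √(r_a1²−r_b1²) = 19.127741, √(r_a2²−r_b2²) = 25.263989
base pitch p_b = π·m·cos α = 10.859411
CR = (19.127741 + 25.263989 − 74.720000·sin 22.29700°)/10.859411 = 1.477280
contact ratio ≈ 1.4773

1.4773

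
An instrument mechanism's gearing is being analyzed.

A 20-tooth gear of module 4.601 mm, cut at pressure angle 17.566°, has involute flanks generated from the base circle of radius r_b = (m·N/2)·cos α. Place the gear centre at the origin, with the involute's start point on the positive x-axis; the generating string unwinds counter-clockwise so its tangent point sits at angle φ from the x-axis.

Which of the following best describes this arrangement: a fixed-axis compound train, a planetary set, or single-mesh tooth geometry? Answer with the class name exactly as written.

single-mesh tooth geometry

recognized (one wheel, involute flank): single-mesh tooth geometry, m = 4.601, N = 20
classification: single-mesh tooth geometry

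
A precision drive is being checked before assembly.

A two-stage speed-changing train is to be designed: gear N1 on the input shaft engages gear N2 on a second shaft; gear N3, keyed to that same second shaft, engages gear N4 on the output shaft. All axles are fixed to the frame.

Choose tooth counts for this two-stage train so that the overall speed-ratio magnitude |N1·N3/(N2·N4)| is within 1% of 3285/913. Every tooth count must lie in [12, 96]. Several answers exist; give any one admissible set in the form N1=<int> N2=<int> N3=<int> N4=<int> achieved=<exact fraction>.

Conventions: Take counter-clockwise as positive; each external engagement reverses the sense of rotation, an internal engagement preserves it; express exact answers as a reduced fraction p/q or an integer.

class = fixed-axis compound train [2-stage, 3285/913 wanted]
target = 3285/913 in lowest terms: an exact hit needs N1·N3 = k·3285 and N2·N4 = k·913 for one integer k, every count in [12, 96]; additionally prefer no 1:1 stage (N1 ≠ N2, N3 ≠ N4)
k = 1: no 1:1-free in-range split of k·3285 and k·913 into factor pairs; take k = 2
k = 2: N1·N3 = 6570 = 73·90, N2·N4 = 1826 = 22·83
achieved = 73·90/(22·83) = 3285/913; |achieved − target| = 0 ≤ 657/18260 ✓

N1=73 N2=22 N3=90 N4=83 achieved=3285/913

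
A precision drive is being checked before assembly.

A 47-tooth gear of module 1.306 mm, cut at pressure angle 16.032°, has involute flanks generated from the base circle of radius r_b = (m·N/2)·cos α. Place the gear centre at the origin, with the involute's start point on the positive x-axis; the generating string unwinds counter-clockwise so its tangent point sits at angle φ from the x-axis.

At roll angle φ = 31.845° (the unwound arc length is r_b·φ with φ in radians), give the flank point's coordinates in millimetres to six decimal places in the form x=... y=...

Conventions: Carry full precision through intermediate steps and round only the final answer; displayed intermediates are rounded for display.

recognized (one wheel, involute flank): single-mesh tooth geometry, m = 1.306, N = 47
pitch radius r_p = m·N/2 = 1.306·47/2 = 30.691000
base radius r_b = r_p·cos α = 30.691000·cos 16.032° = 29.497353
roll angle φ = 31.845° = 0.55580010 rad
x = r_b·(cos φ + φ·sin φ) = 33.707556
y = r_b·(sin φ − φ·cos φ) = 1.636598

x=33.707556 y=1.636598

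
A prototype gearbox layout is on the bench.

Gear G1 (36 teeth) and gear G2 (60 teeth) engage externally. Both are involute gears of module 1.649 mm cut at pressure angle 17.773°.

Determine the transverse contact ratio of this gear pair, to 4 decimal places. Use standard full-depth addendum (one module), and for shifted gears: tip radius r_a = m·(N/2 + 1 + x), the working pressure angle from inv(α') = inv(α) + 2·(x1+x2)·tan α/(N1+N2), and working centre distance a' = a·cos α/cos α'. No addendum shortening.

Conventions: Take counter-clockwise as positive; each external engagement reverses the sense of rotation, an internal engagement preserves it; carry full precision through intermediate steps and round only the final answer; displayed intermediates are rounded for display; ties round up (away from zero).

1.8654

class = single-mesh tooth geometry [involute pair 36T × 60T, m = 1.649]
base radii: r_b1 = 28.265377, r_b2 = 47.108962
tip radii: r_a1 = 31.331000, r_a2 = 51.119000
no profile shift: α' = α, a' = a
action lengths: √(r_a1²−r_b1²) = 13.516657, √(r_a2²−r_b2²) = 19.846860
base pitch p_b = π·m·cos α = 4.933239
CR = (13.516657 + 19.846860 − 79.152000·sin 17.77300°)/4.933239 = 1.865435
contact ratio ≈ 1.8654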